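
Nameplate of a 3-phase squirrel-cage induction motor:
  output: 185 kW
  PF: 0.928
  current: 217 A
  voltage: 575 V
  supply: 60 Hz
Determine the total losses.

15.6 kW

P_in = √3·V·I·cosφ = 1.732×575×217×0.928 = 200550 W
P_out = 185000 W
Losses = P_in − P_out = 200550 − 185000 = 15550 W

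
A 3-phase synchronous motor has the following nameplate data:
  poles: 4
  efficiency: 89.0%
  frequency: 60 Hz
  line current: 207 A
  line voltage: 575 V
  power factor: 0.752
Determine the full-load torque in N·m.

732 N·m

P_in = √3·V·I·cosφ = 1.732 × 575 × 207 × 0.752 = 155026 W
P_out = η·P_in = 0.89 × 155026 = 137973 W
n = n_s = 120×60/4 = 1800 rpm (synchronous)
ω = 2π×1800/60 = 188.5 rad/s
τ = P_out/ω = 137973/188.5 = 732 N·m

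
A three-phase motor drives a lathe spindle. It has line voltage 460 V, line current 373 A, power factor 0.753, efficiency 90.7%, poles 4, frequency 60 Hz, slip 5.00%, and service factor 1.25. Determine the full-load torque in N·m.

1130 N·m

P_in = √3·V·I·cosφ = 1.732 × 460 × 373 × 0.753 = 223774 W
P_out = η·P_in = 0.907 × 223774 = 202963 W
n_s = 120×60/4 = 1800 rpm; n = 1800×(1−0.05) = 1710 rpm
ω = 2π×1710/60 = 179.1 rad/s
τ = P_out/ω = 202963/179.1 = 1130 N·m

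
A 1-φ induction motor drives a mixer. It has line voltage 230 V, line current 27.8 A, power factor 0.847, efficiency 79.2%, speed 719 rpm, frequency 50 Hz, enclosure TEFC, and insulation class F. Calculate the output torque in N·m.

57 N·m

P_in = V·I·cosφ = 230 × 27.8 × 0.847 = 5416 W
P_out = η·P_in = 0.792 × 5416 = 4289 W
n = 719 rpm
ω = 2π×719/60 = 75.29 rad/s
τ = P_out/ω = 4289/75.29 = 57 N·m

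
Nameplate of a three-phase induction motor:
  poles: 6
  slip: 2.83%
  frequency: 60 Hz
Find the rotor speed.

n_s = 120f/p = 120×60/6 = 1200 rpm
n = n_s(1 − s) = 1200 × (1 − 0.0283) = 1166 rpm

1166 rpm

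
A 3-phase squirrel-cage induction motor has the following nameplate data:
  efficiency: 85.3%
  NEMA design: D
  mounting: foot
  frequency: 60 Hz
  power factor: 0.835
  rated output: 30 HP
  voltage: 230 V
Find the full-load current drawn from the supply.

78.9 A

P_out = 30 × 746 = 22380 W
P_in = P_out / η = 22380 / 0.853 = 26237 W
I_L = P_in / (√3·V_L·cosφ) = 26237 / (1.732 × 230 × 0.835) = 78.9 A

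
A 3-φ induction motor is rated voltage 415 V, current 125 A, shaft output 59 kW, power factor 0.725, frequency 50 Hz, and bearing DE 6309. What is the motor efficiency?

90.6 %

P_out = 59 kW = 59000 W
P_in = √3·V_L·I_L·cosφ = 1.732 × 415 × 125 × 0.725 = 65139 W
η = P_out / P_in = 59000 / 65139 = 0.906 = 90.6%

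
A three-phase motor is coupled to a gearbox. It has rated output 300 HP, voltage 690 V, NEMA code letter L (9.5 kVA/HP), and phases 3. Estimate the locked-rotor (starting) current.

S_LR = 9.5 × 300 = 2850 kVA
I_LR = S_LR/(√3·V_L) = 2850000/(1.732×690) = 2380 A

2380 A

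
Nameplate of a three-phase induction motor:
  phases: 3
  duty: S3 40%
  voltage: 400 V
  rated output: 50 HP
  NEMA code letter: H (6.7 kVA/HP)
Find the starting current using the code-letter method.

S_LR = 6.7 × 50 = 335 kVA
I_LR = S_LR/(√3·V_L) = 335000/(1.732×400) = 484 A

484 A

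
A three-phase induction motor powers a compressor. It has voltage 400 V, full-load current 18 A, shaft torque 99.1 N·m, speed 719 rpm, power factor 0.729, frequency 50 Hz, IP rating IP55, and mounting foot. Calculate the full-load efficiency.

ω = 2π × 719/60 = 75.29 rad/s; P_out = τω = 99.1 × 75.29 = 7461 W
P_in = √3·V_L·I_L·cosφ = 1.732 × 400 × 18 × 0.729 = 9091 W
η = P_out / P_in = 7461 / 9091 = 0.821 = 82.1%

82.1 %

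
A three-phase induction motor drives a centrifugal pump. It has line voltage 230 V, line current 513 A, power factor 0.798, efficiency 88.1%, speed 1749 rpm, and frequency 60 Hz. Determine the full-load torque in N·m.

P_in = √3·V·I·cosφ = 1.732 × 230 × 513 × 0.798 = 163078 W
P_out = η·P_in = 0.881 × 163078 = 143672 W
n = 1749 rpm
ω = 2π×1749/60 = 183.2 rad/s
τ = P_out/ω = 143672/183.2 = 784 N·m

784 N·m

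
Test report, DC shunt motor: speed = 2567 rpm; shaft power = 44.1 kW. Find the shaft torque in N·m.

ω = 2π × 2567/60 = 268.8 rad/s
τ = P/ω = 44100/268.8 = 164 N·m

164 N·m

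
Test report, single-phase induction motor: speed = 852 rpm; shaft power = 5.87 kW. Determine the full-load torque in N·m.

65.8 N·m

ω = 2π × 852/60 = 89.22 rad/s
τ = P/ω = 5870/89.22 = 65.8 N·m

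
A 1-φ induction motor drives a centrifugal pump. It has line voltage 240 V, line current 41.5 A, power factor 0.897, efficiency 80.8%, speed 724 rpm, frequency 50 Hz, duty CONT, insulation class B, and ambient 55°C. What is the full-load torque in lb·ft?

70.2 lb·ft

P_in = V·I·cosφ = 240 × 41.5 × 0.897 = 8934 W
P_out = η·P_in = 0.808 × 8934 = 7219 W
n = 724 rpm
ω = 2π×724/60 = 75.82 rad/s
τ = P_out/ω = 7219/75.82 = 95.21 N·m
In lb·ft: 95.21/1.356 = 70.2 lb·ft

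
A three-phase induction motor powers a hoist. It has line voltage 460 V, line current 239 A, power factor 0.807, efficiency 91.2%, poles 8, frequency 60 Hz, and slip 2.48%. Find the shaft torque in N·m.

P_in = √3·V·I·cosφ = 1.732 × 460 × 239 × 0.807 = 153666 W
P_out = η·P_in = 0.912 × 153666 = 140143 W
n_s = 120×60/8 = 900 rpm; n = 900×(1−0.0248) = 878 rpm
ω = 2π×878/60 = 91.94 rad/s
τ = P_out/ω = 140143/91.94 = 1520 N·m

1520 N·m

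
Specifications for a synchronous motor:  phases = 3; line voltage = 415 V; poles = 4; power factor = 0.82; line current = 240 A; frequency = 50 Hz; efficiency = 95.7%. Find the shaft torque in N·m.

P_in = √3·V·I·cosφ = 1.732 × 415 × 240 × 0.82 = 141456 W
P_out = η·P_in = 0.957 × 141456 = 135373 W
n = n_s = 120×50/4 = 1500 rpm (synchronous)
ω = 2π×1500/60 = 157.1 rad/s
τ = P_out/ω = 135373/157.1 = 862 N·m

862 N·m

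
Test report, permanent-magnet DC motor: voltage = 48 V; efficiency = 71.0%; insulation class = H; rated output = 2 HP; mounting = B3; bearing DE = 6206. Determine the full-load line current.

P_out = 2 × 746 = 1492 W
P_in = P_out / η = 1492 / 0.710 = 2101 W
I = P_in / V = 2101 / 48 = 43.8 A

43.8 A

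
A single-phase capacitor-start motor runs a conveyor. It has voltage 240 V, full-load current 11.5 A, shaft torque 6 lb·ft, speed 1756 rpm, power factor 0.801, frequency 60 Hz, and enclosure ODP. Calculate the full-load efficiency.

τ = 6 lb·ft × 1.356 = 8.136 N·m
ω = 2π × 1756/60 = 183.9 rad/s; P_out = τω = 8.136 × 183.9 = 1496 W
P_in = V·I·cosφ = 240 × 11.5 × 0.801 = 2211 W
η = P_out / P_in = 1496 / 2211 = 0.677 = 67.7%

67.7 %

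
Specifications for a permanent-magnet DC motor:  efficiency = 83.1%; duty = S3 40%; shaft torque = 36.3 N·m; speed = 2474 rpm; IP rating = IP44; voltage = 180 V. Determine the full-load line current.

ω = 2π×2474/60 = 259.1 rad/s; P_out = τω = 36.3 × 259.1 = 9405 W
P_in = P_out / η = 9405 / 0.831 = 11318 W
I = P_in / V = 11318 / 180 = 62.9 A

62.9 A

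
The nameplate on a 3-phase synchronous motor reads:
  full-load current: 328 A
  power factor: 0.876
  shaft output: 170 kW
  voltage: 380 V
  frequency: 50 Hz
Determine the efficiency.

P_out = 170 kW = 170000 W
P_in = √3·V_L·I_L·cosφ = 1.732 × 380 × 328 × 0.876 = 189108 W
η = P_out / P_in = 170000 / 189108 = 0.899 = 89.9%

89.9 %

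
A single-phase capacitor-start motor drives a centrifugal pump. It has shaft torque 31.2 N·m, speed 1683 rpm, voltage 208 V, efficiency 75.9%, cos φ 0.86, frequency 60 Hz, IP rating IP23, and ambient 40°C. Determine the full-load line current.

40.5 A

ω = 2π×1683/60 = 176.2 rad/s; P_out = τω = 31.2 × 176.2 = 5497 W
P_in = P_out / η = 5497 / 0.759 = 7242 W
I = P_in / (V·cosφ) = 7242 / (208 × 0.86) = 40.5 A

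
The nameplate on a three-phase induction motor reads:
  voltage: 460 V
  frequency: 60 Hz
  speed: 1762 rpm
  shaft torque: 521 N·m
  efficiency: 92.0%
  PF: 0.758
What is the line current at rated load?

173 A

ω = 2π×1762/60 = 184.5 rad/s; P_out = τω = 521 × 184.5 = 96125 W
P_in = P_out / η = 96125 / 0.920 = 104484 W
I_L = P_in / (√3·V_L·cosφ) = 104484 / (1.732 × 460 × 0.758) = 173 A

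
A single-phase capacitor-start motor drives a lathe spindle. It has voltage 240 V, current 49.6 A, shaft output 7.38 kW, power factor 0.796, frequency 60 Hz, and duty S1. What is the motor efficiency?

77.9 %

P_out = 7.38 kW = 7380 W
P_in = V·I·cosφ = 240 × 49.6 × 0.796 = 9476 W
η = P_out / P_in = 7380 / 9476 = 0.779 = 77.9%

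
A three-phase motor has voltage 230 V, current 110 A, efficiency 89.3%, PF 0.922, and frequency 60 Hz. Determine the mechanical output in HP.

48.4 HP

P_in = √3·V·I·cosφ = 1.732 × 230 × 110 × 0.922 = 40402 W
P_out = η·P_in = 0.893 × 40402 = 36079 W
= 36079/746 = 48.4 HP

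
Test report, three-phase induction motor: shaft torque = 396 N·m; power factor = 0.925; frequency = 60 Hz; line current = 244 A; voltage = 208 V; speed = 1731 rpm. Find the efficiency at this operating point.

88.3 %

ω = 2π × 1731/60 = 181.3 rad/s; P_out = τω = 396 × 181.3 = 71795 W
P_in = √3·V_L·I_L·cosφ = 1.732 × 208 × 244 × 0.925 = 81310 W
η = P_out / P_in = 71795 / 81310 = 0.883 = 88.3%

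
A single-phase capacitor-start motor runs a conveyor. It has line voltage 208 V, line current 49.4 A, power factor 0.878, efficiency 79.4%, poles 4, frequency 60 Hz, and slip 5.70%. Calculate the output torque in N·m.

P_in = V·I·cosφ = 208 × 49.4 × 0.878 = 9022 W
P_out = η·P_in = 0.794 × 9022 = 7163 W
n_s = 120×60/4 = 1800 rpm; n = 1800×(1−0.057) = 1697 rpm
ω = 2π×1697/60 = 177.7 rad/s
τ = P_out/ω = 7163/177.7 = 40.3 N·m

40.3 N·m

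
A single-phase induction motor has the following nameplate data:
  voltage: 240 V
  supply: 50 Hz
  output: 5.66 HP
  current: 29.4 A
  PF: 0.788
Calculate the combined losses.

1.34 kW

P_in = V·I·cosφ = 240×29.4×0.788 = 5560 W
P_out = 5.66×746 = 4222 W
Losses = P_in − P_out = 5560 − 4222 = 1338 W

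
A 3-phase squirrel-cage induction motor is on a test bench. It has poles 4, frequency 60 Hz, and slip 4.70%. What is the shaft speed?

1715 rpm

n_s = 120f/p = 120×60/4 = 1800 rpm
n = n_s(1 − s) = 1800 × (1 − 0.047) = 1715 rpm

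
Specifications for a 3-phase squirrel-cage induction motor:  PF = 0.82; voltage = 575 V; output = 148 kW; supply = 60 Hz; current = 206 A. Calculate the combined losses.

P_in = √3·V·I·cosφ = 1.732×575×206×0.82 = 168227 W
P_out = 148000 W
Losses = P_in − P_out = 168227 − 148000 = 20227 W

20200 W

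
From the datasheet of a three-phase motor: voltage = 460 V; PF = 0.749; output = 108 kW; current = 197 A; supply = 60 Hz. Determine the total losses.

9.56 kW

P_in = √3·V·I·cosφ = 1.732×460×197×0.749 = 117558 W
P_out = 108000 W
Losses = P_in − P_out = 117558 − 108000 = 9558 W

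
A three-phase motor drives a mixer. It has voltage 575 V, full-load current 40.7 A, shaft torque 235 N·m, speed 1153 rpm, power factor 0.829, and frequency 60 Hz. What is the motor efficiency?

ω = 2π × 1153/60 = 120.7 rad/s; P_out = τω = 235 × 120.7 = 28365 W
P_in = √3·V_L·I_L·cosφ = 1.732 × 575 × 40.7 × 0.829 = 33602 W
η = P_out / P_in = 28365 / 33602 = 0.844 = 84.4%

84.4 %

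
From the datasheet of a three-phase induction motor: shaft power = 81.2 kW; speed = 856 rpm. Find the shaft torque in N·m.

ω = 2π × 856/60 = 89.64 rad/s
τ = P/ω = 81200/89.64 = 906 N·m

906 N·m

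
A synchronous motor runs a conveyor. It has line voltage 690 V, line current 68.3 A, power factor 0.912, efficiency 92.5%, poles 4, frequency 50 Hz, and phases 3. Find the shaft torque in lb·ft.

P_in = √3·V·I·cosφ = 1.732 × 690 × 68.3 × 0.912 = 74441 W
P_out = η·P_in = 0.925 × 74441 = 68858 W
n = n_s = 120×50/4 = 1500 rpm (synchronous)
ω = 2π×1500/60 = 157.1 rad/s
τ = P_out/ω = 68858/157.1 = 438.3 N·m
In lb·ft: 438.3/1.356 = 323 lb·ft

323 lb·ft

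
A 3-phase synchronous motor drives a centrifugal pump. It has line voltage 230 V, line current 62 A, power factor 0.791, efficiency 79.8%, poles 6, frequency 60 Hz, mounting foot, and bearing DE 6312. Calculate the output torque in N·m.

P_in = √3·V·I·cosφ = 1.732 × 230 × 62 × 0.791 = 19536 W
P_out = η·P_in = 0.798 × 19536 = 15590 W
n = n_s = 120×60/6 = 1200 rpm (synchronous)
ω = 2π×1200/60 = 125.7 rad/s
τ = P_out/ω = 15590/125.7 = 124 N·m

124 N·m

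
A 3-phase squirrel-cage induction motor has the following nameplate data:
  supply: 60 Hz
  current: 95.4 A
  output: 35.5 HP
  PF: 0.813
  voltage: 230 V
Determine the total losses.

4.41 kW

P_in = √3·V·I·cosφ = 1.732×230×95.4×0.813 = 30897 W
P_out = 35.5×746 = 26483 W
Losses = P_in − P_out = 30897 − 26483 = 4414 W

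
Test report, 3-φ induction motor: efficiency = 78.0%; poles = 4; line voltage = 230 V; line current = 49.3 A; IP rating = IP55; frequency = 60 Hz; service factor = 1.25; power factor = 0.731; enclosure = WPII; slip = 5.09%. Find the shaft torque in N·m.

P_in = √3·V·I·cosφ = 1.732 × 230 × 49.3 × 0.731 = 14356 W
P_out = η·P_in = 0.78 × 14356 = 11198 W
n_s = 120×60/4 = 1800 rpm; n = 1800×(1−0.0509) = 1708 rpm
ω = 2π×1708/60 = 178.9 rad/s
τ = P_out/ω = 11198/178.9 = 62.6 N·m

62.6 N·m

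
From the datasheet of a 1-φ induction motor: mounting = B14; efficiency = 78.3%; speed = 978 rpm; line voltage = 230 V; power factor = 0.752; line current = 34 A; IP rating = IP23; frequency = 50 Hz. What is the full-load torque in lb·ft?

P_in = V·I·cosφ = 230 × 34 × 0.752 = 5881 W
P_out = η·P_in = 0.783 × 5881 = 4605 W
n = 978 rpm
ω = 2π×978/60 = 102.4 rad/s
τ = P_out/ω = 4605/102.4 = 44.97 N·m
In lb·ft: 44.97/1.356 = 33.2 lb·ft

33.2 lb·ft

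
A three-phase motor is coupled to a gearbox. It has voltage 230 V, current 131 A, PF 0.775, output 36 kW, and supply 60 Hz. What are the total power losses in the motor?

P_in = √3·V·I·cosφ = 1.732×230×131×0.775 = 40443 W
P_out = 36000 W
Losses = P_in − P_out = 40443 − 36000 = 4443 W

4.44 kW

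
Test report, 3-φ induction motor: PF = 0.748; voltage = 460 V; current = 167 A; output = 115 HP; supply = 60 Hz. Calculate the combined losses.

13.7 kW

P_in = √3·V·I·cosφ = 1.732×460×167×0.748 = 99523 W
P_out = 115×746 = 85790 W
Losses = P_in − P_out = 99523 − 85790 = 13733 W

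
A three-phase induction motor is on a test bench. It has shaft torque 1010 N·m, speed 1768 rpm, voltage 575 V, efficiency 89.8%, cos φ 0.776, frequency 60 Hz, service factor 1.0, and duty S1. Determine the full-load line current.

ω = 2π×1768/60 = 185.1 rad/s; P_out = τω = 1010 × 185.1 = 186951 W
P_in = P_out / η = 186951 / 0.898 = 208186 W
I_L = P_in / (√3·V_L·cosφ) = 208186 / (1.732 × 575 × 0.776) = 269 A

269 A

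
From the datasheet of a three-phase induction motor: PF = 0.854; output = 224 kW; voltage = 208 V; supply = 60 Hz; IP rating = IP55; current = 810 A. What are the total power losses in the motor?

P_in = √3·V·I·cosφ = 1.732×208×810×0.854 = 249203 W
P_out = 224000 W
Losses = P_in − P_out = 249203 − 224000 = 25203 W

25.2 kW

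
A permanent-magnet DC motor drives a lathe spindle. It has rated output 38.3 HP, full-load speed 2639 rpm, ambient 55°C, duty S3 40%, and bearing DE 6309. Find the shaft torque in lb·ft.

P_out = 38.3 × 746 = 28572 W
ω = 2π × 2639/60 = 276.4 rad/s
τ = P_out/ω = 28572/276.4 = 103.4 N·m
In lb·ft: 103.4/1.356 = 76.3 lb·ft

76.3 lb·ft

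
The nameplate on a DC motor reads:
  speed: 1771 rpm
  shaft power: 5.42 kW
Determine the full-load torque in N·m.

29.2 N·m

ω = 2π × 1771/60 = 185.5 rad/s
τ = P/ω = 5420/185.5 = 29.2 N·m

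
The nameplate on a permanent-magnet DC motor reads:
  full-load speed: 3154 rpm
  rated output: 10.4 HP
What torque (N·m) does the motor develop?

23.5 N·m

P_out = 10.4 × 746 = 7758 W
ω = 2π × 3154/60 = 330.3 rad/s
τ = P_out/ω = 7758/330.3 = 23.5 N·m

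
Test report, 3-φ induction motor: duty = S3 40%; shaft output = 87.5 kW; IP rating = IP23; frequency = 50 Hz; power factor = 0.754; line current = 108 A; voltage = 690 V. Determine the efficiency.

P_out = 87.5 kW = 87500 W
P_in = √3·V_L·I_L·cosφ = 1.732 × 690 × 108 × 0.754 = 97318 W
η = P_out / P_in = 87500 / 97318 = 0.899 = 89.9%

89.9 %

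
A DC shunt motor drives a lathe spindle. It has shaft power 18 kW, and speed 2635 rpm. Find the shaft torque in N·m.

ω = 2π × 2635/60 = 275.9 rad/s
τ = P/ω = 18000/275.9 = 65.2 N·m

65.2 N·m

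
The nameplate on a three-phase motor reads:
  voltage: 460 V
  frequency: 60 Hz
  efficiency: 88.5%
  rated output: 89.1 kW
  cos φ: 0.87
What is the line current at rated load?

145 A

P_out = 89.1 kW = 89100 W
P_in = P_out / η = 89100 / 0.885 = 100678 W
I_L = P_in / (√3·V_L·cosφ) = 100678 / (1.732 × 460 × 0.87) = 145 A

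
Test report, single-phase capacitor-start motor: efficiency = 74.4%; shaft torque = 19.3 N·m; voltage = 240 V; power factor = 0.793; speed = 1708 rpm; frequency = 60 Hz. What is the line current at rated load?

24.4 A

ω = 2π×1708/60 = 178.9 rad/s; P_out = τω = 19.3 × 178.9 = 3453 W
P_in = P_out / η = 3453 / 0.744 = 4641 W
I = P_in / (V·cosφ) = 4641 / (240 × 0.793) = 24.4 A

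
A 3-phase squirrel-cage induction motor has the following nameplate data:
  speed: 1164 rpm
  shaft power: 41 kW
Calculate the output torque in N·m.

ω = 2π × 1164/60 = 121.9 rad/s
τ = P/ω = 41000/121.9 = 336 N·m

336 N·m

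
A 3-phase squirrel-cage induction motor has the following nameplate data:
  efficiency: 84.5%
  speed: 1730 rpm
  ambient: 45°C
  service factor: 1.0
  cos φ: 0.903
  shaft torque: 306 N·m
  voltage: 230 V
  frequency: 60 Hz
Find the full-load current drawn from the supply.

182 A

ω = 2π×1730/60 = 181.2 rad/s; P_out = τω = 306 × 181.2 = 55447 W
P_in = P_out / η = 55447 / 0.845 = 65618 W
I_L = P_in / (√3·V_L·cosφ) = 65618 / (1.732 × 230 × 0.903) = 182 A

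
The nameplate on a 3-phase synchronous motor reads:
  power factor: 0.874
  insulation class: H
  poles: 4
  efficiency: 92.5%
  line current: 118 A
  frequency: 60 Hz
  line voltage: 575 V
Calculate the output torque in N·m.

P_in = √3·V·I·cosφ = 1.732 × 575 × 118 × 0.874 = 102709 W
P_out = η·P_in = 0.925 × 102709 = 95006 W
n = n_s = 120×60/4 = 1800 rpm (synchronous)
ω = 2π×1800/60 = 188.5 rad/s
τ = P_out/ω = 95006/188.5 = 504 N·m

504 N·m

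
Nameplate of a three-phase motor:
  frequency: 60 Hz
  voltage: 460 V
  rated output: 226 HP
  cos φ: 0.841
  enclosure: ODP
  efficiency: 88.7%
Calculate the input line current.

P_out = 226 × 746 = 168596 W
P_in = P_out / η = 168596 / 0.887 = 190074 W
I_L = P_in / (√3·V_L·cosφ) = 190074 / (1.732 × 460 × 0.841) = 284 A

284 A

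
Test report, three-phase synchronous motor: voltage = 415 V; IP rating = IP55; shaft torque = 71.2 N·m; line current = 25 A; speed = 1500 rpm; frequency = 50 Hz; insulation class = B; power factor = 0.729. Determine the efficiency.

ω = 2π × 1500/60 = 157.1 rad/s; P_out = τω = 71.2 × 157.1 = 11186 W
P_in = √3·V_L·I_L·cosφ = 1.732 × 415 × 25 × 0.729 = 13100 W
η = P_out / P_in = 11186 / 13100 = 0.854 = 85.4%

85.4 %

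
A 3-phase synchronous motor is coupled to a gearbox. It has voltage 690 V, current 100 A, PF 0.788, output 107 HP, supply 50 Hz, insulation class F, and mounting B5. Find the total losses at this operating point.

P_in = √3·V·I·cosφ = 1.732×690×100×0.788 = 94172 W
P_out = 107×746 = 79822 W
Losses = P_in − P_out = 94172 − 79822 = 14350 W

14.4 kW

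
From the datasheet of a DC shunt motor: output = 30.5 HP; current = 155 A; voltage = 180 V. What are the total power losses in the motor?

P_in = V·I = 180×155 = 27900 W
P_out = 30.5×746 = 22753 W
Losses = P_in − P_out = 27900 − 22753 = 5147 W

5.15 kW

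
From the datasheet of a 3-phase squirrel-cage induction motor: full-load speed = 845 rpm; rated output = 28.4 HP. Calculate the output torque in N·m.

P_out = 28.4 × 746 = 21186 W
ω = 2π × 845/60 = 88.49 rad/s
τ = P_out/ω = 21186/88.49 = 239 N·m

239 N·m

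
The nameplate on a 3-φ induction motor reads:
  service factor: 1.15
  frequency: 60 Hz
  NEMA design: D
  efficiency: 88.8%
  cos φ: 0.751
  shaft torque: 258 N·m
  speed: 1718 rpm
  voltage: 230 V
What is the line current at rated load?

175 A

ω = 2π×1718/60 = 179.9 rad/s; P_out = τω = 258 × 179.9 = 46414 W
P_in = P_out / η = 46414 / 0.888 = 52268 W
I_L = P_in / (√3·V_L·cosφ) = 52268 / (1.732 × 230 × 0.751) = 175 A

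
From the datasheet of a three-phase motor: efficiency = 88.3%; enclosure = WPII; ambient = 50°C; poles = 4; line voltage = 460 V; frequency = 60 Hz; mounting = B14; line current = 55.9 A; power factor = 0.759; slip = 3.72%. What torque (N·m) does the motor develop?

164 N·m

P_in = √3·V·I·cosφ = 1.732 × 460 × 55.9 × 0.759 = 33803 W
P_out = η·P_in = 0.883 × 33803 = 29848 W
n_s = 120×60/4 = 1800 rpm; n = 1800×(1−0.0372) = 1733 rpm
ω = 2π×1733/60 = 181.5 rad/s
τ = P_out/ω = 29848/181.5 = 164 N·m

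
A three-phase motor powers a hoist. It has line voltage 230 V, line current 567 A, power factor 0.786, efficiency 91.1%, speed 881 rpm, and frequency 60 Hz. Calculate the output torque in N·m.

P_in = √3·V·I·cosφ = 1.732 × 230 × 567 × 0.786 = 177534 W
P_out = η·P_in = 0.911 × 177534 = 161733 W
n = 881 rpm
ω = 2π×881/60 = 92.26 rad/s
τ = P_out/ω = 161733/92.26 = 1750 N·m

1750 N·m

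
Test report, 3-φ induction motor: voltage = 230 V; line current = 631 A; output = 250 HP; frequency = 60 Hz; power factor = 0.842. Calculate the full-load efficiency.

P_out = 250 × 746 = 186500 W
P_in = √3·V_L·I_L·cosφ = 1.732 × 230 × 631 × 0.842 = 211649 W
η = P_out / P_in = 186500 / 211649 = 0.881 = 88.1%

88.1 %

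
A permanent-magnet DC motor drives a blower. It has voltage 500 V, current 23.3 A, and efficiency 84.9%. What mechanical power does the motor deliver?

9.89 kW

P_in = V·I = 500 × 23.3 = 11650 W
P_out = η·P_in = 0.849 × 11650 = 9891 W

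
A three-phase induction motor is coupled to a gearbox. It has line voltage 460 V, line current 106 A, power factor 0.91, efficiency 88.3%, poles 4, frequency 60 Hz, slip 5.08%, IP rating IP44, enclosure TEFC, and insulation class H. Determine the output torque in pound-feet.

P_in = √3·V·I·cosφ = 1.732 × 460 × 106 × 0.91 = 76852 W
P_out = η·P_in = 0.883 × 76852 = 67860 W
n_s = 120×60/4 = 1800 rpm; n = 1800×(1−0.0508) = 1709 rpm
ω = 2π×1709/60 = 179 rad/s
τ = P_out/ω = 67860/179 = 379.1 N·m
In lb·ft: 379.1/1.356 = 280 lb·ft

280 lb·ft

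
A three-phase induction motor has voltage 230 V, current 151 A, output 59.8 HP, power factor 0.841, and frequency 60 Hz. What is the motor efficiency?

P_out = 59.8 × 746 = 44611 W
P_in = √3·V_L·I_L·cosφ = 1.732 × 230 × 151 × 0.841 = 50588 W
η = P_out / P_in = 44611 / 50588 = 0.882 = 88.2%

88.2 %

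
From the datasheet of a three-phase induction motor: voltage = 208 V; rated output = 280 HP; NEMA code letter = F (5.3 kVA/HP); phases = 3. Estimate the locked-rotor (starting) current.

S_LR = 5.3 × 280 = 1484 kVA
I_LR = S_LR/(√3·V_L) = 1484000/(1.732×208) = 4120 A

4120 A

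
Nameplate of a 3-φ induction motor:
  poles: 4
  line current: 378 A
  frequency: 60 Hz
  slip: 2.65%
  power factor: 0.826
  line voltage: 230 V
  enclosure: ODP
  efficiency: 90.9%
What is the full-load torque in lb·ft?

454 lb·ft

P_in = √3·V·I·cosφ = 1.732 × 230 × 378 × 0.826 = 124379 W
P_out = η·P_in = 0.909 × 124379 = 113061 W
n_s = 120×60/4 = 1800 rpm; n = 1800×(1−0.0265) = 1752 rpm
ω = 2π×1752/60 = 183.5 rad/s
τ = P_out/ω = 113061/183.5 = 616.1 N·m
In lb·ft: 616.1/1.356 = 454 lb·ft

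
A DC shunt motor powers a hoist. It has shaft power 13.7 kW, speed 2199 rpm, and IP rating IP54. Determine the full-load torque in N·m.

ω = 2π × 2199/60 = 230.3 rad/s
τ = P/ω = 13700/230.3 = 59.5 N·m

59.5 N·m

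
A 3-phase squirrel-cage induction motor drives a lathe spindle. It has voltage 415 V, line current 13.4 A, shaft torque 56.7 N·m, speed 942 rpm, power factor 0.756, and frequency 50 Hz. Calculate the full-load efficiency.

ω = 2π × 942/60 = 98.65 rad/s; P_out = τω = 56.7 × 98.65 = 5593 W
P_in = √3·V_L·I_L·cosφ = 1.732 × 415 × 13.4 × 0.756 = 7282 W
η = P_out / P_in = 5593 / 7282 = 0.768 = 76.8%

76.8 %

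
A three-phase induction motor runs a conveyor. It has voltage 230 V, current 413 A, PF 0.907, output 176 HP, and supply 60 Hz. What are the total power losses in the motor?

P_in = √3·V·I·cosφ = 1.732×230×413×0.907 = 149222 W
P_out = 176×746 = 131296 W
Losses = P_in − P_out = 149222 − 131296 = 17926 W

17.9 kW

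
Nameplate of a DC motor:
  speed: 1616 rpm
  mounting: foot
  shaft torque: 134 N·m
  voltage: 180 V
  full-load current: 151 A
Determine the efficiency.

ω = 2π × 1616/60 = 169.2 rad/s; P_out = τω = 134 × 169.2 = 22673 W
P_in = V·I = 180 × 151 = 27180 W
η = P_out / P_in = 22673 / 27180 = 0.834 = 83.4%

83.4 %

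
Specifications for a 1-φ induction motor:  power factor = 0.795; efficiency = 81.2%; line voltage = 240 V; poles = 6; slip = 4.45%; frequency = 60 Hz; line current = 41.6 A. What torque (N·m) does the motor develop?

53.7 N·m

P_in = V·I·cosφ = 240 × 41.6 × 0.795 = 7937 W
P_out = η·P_in = 0.812 × 7937 = 6445 W
n_s = 120×60/6 = 1200 rpm; n = 1200×(1−0.0445) = 1147 rpm
ω = 2π×1147/60 = 120.1 rad/s
τ = P_out/ω = 6445/120.1 = 53.7 N·m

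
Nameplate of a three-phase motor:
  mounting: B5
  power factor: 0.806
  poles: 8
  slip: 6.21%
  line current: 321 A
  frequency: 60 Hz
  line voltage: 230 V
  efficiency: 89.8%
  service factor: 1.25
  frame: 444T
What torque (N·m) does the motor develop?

1050 N·m

P_in = √3·V·I·cosφ = 1.732 × 230 × 321 × 0.806 = 103066 W
P_out = η·P_in = 0.898 × 103066 = 92553 W
n_s = 120×60/8 = 900 rpm; n = 900×(1−0.0621) = 844 rpm
ω = 2π×844/60 = 88.38 rad/s
τ = P_out/ω = 92553/88.38 = 1050 N·m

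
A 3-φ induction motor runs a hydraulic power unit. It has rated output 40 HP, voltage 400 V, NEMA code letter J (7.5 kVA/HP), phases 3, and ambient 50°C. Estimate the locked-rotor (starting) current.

433 A

S_LR = 7.5 × 40 = 300 kVA
I_LR = S_LR/(√3·V_L) = 300000/(1.732×400) = 433 A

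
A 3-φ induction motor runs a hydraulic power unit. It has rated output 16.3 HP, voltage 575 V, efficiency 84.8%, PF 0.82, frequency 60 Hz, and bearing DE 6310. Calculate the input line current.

P_out = 16.3 × 746 = 12160 W
P_in = P_out / η = 12160 / 0.848 = 14340 W
I_L = P_in / (√3·V_L·cosφ) = 14340 / (1.732 × 575 × 0.82) = 17.6 A

17.6 A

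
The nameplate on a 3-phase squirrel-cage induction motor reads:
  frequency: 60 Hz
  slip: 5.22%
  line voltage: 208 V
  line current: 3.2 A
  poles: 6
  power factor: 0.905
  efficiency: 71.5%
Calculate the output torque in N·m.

6.26 N·m

P_in = √3·V·I·cosφ = 1.732 × 208 × 3.2 × 0.905 = 1043 W
P_out = η·P_in = 0.715 × 1043 = 746 W
n_s = 120×60/6 = 1200 rpm; n = 1200×(1−0.0522) = 1137 rpm
ω = 2π×1137/60 = 119.1 rad/s
τ = P_out/ω = 746/119.1 = 6.26 N·m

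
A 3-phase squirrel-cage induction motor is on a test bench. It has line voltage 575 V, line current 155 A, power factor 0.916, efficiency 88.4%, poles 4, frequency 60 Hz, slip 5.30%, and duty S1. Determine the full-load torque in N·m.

700 N·m

P_in = √3·V·I·cosφ = 1.732 × 575 × 155 × 0.916 = 141398 W
P_out = η·P_in = 0.884 × 141398 = 124996 W
n_s = 120×60/4 = 1800 rpm; n = 1800×(1−0.053) = 1705 rpm
ω = 2π×1705/60 = 178.5 rad/s
τ = P_out/ω = 124996/178.5 = 700 N·m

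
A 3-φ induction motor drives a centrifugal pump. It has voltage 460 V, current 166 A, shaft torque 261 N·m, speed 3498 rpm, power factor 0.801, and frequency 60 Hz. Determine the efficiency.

90.2 %

ω = 2π × 3498/60 = 366.3 rad/s; P_out = τω = 261 × 366.3 = 95604 W
P_in = √3·V_L·I_L·cosφ = 1.732 × 460 × 166 × 0.801 = 105937 W
η = P_out / P_in = 95604 / 105937 = 0.902 = 90.2%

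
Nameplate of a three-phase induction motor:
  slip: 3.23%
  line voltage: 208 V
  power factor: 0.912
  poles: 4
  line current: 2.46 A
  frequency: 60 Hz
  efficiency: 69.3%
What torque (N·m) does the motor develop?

3.07 N·m

P_in = √3·V·I·cosφ = 1.732 × 208 × 2.46 × 0.912 = 808 W
P_out = η·P_in = 0.693 × 808 = 560 W
n_s = 120×60/4 = 1800 rpm; n = 1800×(1−0.0323) = 1742 rpm
ω = 2π×1742/60 = 182.4 rad/s
τ = P_out/ω = 560/182.4 = 3.07 N·m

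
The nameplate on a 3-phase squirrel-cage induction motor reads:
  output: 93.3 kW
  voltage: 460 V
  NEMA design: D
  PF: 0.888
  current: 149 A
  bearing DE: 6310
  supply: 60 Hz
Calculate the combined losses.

12.1 kW

P_in = √3·V·I·cosφ = 1.732×460×149×0.888 = 105416 W
P_out = 93300 W
Losses = P_in − P_out = 105416 − 93300 = 12116 W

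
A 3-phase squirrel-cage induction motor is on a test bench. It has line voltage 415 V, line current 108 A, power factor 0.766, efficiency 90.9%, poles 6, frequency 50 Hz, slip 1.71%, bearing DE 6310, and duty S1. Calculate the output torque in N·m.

P_in = √3·V·I·cosφ = 1.732 × 415 × 108 × 0.766 = 59463 W
P_out = η·P_in = 0.909 × 59463 = 54052 W
n_s = 120×50/6 = 1000 rpm; n = 1000×(1−0.0171) = 983 rpm
ω = 2π×983/60 = 102.9 rad/s
τ = P_out/ω = 54052/102.9 = 525 N·m

525 N·m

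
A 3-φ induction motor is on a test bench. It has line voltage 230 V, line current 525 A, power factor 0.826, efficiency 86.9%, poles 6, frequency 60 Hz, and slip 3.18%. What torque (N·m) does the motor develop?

1230 N·m

P_in = √3·V·I·cosφ = 1.732 × 230 × 525 × 0.826 = 172749 W
P_out = η·P_in = 0.869 × 172749 = 150119 W
n_s = 120×60/6 = 1200 rpm; n = 1200×(1−0.0318) = 1162 rpm
ω = 2π×1162/60 = 121.7 rad/s
τ = P_out/ω = 150119/121.7 = 1230 N·m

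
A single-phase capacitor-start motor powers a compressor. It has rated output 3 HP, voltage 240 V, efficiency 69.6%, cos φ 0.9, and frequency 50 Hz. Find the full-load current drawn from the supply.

14.9 A

P_out = 3 × 746 = 2238 W
P_in = P_out / η = 2238 / 0.696 = 3216 W
I = P_in / (V·cosφ) = 3216 / (240 × 0.9) = 14.9 A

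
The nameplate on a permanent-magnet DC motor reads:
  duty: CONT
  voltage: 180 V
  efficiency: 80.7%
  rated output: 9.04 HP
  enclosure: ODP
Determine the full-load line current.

46.4 A

P_out = 9.04 × 746 = 6744 W
P_in = P_out / η = 6744 / 0.807 = 8357 W
I = P_in / V = 8357 / 180 = 46.4 A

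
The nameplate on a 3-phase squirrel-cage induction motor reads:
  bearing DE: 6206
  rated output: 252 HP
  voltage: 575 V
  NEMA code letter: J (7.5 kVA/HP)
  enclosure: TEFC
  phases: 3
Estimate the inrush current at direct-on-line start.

S_LR = 7.5 × 252 = 1890 kVA
I_LR = S_LR/(√3·V_L) = 1890000/(1.732×575) = 1900 A

1900 A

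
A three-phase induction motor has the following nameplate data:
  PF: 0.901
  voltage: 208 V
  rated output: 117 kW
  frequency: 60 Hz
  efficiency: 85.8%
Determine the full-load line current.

P_out = 117 kW = 117000 W
P_in = P_out / η = 117000 / 0.858 = 136364 W
I_L = P_in / (√3·V_L·cosφ) = 136364 / (1.732 × 208 × 0.901) = 420 A

420 A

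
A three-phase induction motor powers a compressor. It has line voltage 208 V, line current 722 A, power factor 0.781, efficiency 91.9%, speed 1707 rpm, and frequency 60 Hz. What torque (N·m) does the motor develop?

P_in = √3·V·I·cosφ = 1.732 × 208 × 722 × 0.781 = 203142 W
P_out = η·P_in = 0.919 × 203142 = 186687 W
n = 1707 rpm
ω = 2π×1707/60 = 178.8 rad/s
τ = P_out/ω = 186687/178.8 = 1040 N·m

1040 N·m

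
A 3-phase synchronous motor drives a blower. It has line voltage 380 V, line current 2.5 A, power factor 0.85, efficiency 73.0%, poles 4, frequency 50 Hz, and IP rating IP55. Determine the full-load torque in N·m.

P_in = √3·V·I·cosφ = 1.732 × 380 × 2.5 × 0.85 = 1399 W
P_out = η·P_in = 0.73 × 1399 = 1021 W
n = n_s = 120×50/4 = 1500 rpm (synchronous)
ω = 2π×1500/60 = 157.1 rad/s
τ = P_out/ω = 1021/157.1 = 6.5 N·m

6.5 N·m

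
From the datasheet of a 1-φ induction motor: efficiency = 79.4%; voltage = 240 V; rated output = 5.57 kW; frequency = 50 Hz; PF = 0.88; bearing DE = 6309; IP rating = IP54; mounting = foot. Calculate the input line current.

33.2 A

P_out = 5.57 kW = 5570 W
P_in = P_out / η = 5570 / 0.794 = 7015 W
I = P_in / (V·cosφ) = 7015 / (240 × 0.88) = 33.2 A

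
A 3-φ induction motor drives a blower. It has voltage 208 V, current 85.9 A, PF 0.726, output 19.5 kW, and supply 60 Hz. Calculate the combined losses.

2.97 kW

P_in = √3·V·I·cosφ = 1.732×208×85.9×0.726 = 22467 W
P_out = 19500 W
Losses = P_in − P_out = 22467 − 19500 = 2967 W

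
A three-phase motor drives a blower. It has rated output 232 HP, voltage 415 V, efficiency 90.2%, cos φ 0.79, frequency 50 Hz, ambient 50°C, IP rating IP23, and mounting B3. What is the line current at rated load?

P_out = 232 × 746 = 173072 W
P_in = P_out / η = 173072 / 0.902 = 191876 W
I_L = P_in / (√3·V_L·cosφ) = 191876 / (1.732 × 415 × 0.79) = 338 A

338 A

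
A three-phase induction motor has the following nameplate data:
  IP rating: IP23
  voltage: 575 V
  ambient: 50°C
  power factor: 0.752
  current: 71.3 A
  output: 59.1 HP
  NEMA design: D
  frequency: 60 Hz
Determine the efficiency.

P_out = 59.1 × 746 = 44089 W
P_in = √3·V_L·I_L·cosφ = 1.732 × 575 × 71.3 × 0.752 = 53398 W
η = P_out / P_in = 44089 / 53398 = 0.826 = 82.6%

82.6 %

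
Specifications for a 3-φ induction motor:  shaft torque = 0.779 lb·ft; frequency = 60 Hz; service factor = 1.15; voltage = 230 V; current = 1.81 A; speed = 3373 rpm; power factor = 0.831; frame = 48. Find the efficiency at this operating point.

62.3 %

τ = 0.779 lb·ft × 1.356 = 1.056 N·m
ω = 2π × 3373/60 = 353.2 rad/s; P_out = τω = 1.056 × 353.2 = 373 W
P_in = √3·V_L·I_L·cosφ = 1.732 × 230 × 1.81 × 0.831 = 599 W
η = P_out / P_in = 373 / 599 = 0.623 = 62.3%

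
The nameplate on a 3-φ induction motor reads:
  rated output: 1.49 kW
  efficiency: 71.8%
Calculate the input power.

P_out = 1490 W
P_in = P_out/η = 1490/0.718 = 2075 W = 2.08 kW

2.08 kW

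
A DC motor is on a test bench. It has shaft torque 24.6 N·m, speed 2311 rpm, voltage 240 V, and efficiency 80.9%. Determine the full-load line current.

ω = 2π×2311/60 = 242 rad/s; P_out = τω = 24.6 × 242 = 5953 W
P_in = P_out / η = 5953 / 0.809 = 7358 W
I = P_in / V = 7358 / 240 = 30.7 A

30.7 A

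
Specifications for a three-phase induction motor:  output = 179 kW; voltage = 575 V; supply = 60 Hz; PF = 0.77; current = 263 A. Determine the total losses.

22700 W

P_in = √3·V·I·cosφ = 1.732×575×263×0.77 = 201680 W
P_out = 179000 W
Losses = P_in − P_out = 201680 − 179000 = 22680 W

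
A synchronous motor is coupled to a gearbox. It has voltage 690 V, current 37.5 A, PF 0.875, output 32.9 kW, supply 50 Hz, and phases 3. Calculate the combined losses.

P_in = √3·V·I·cosφ = 1.732×690×37.5×0.875 = 39214 W
P_out = 32900 W
Losses = P_in − P_out = 39214 − 32900 = 6314 W

6.31 kW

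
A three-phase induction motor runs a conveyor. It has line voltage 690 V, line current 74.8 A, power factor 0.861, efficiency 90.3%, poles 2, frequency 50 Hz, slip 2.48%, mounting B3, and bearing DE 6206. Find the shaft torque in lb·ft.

167 lb·ft

P_in = √3·V·I·cosφ = 1.732 × 690 × 74.8 × 0.861 = 76966 W
P_out = η·P_in = 0.903 × 76966 = 69500 W
n_s = 120×50/2 = 3000 rpm; n = 3000×(1−0.0248) = 2926 rpm
ω = 2π×2926/60 = 306.4 rad/s
τ = P_out/ω = 69500/306.4 = 226.8 N·m
In lb·ft: 226.8/1.356 = 167 lb·ft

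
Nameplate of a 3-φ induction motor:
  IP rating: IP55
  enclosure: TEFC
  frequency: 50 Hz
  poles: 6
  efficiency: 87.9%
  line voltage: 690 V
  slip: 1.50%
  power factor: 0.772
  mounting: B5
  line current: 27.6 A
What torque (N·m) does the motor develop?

217 N·m

P_in = √3·V·I·cosφ = 1.732 × 690 × 27.6 × 0.772 = 25464 W
P_out = η·P_in = 0.879 × 25464 = 22383 W
n_s = 120×50/6 = 1000 rpm; n = 1000×(1−0.015) = 985 rpm
ω = 2π×985/60 = 103.1 rad/s
τ = P_out/ω = 22383/103.1 = 217 N·m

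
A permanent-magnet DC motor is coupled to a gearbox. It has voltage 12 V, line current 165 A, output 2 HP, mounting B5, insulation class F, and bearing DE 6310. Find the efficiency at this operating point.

75.4 %

P_out = 2 × 746 = 1492 W
P_in = V·I = 12 × 165 = 1980 W
η = P_out / P_in = 1492 / 1980 = 0.754 = 75.4%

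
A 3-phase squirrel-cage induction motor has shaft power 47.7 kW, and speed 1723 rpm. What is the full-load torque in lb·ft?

ω = 2π × 1723/60 = 180.4 rad/s
τ = P/ω = 47700/180.4 = 264.4 N·m
In lb·ft: 264.4/1.356 = 195 lb·ft

195 lb·ft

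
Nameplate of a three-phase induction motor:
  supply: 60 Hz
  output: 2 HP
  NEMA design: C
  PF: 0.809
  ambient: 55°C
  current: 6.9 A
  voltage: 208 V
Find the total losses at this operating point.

P_in = √3·V·I·cosφ = 1.732×208×6.9×0.809 = 2011 W
P_out = 2×746 = 1492 W
Losses = P_in − P_out = 2011 − 1492 = 519 W

519 W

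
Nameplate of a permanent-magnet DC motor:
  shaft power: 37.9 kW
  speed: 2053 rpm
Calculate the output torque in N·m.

ω = 2π × 2053/60 = 215 rad/s
τ = P/ω = 37900/215 = 176 N·m

176 N·m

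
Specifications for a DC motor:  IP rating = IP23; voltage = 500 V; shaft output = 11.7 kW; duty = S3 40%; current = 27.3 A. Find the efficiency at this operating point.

P_out = 11.7 kW = 11700 W
P_in = V·I = 500 × 27.3 = 13650 W
η = P_out / P_in = 11700 / 13650 = 0.857 = 85.7%

85.7 %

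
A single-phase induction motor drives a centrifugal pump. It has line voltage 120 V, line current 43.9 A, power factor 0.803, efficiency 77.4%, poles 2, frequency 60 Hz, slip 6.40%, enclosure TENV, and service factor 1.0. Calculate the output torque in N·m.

P_in = V·I·cosφ = 120 × 43.9 × 0.803 = 4230 W
P_out = η·P_in = 0.774 × 4230 = 3274 W
n_s = 120×60/2 = 3600 rpm; n = 3600×(1−0.064) = 3370 rpm
ω = 2π×3370/60 = 352.9 rad/s
τ = P_out/ω = 3274/352.9 = 9.28 N·m

9.28 N·m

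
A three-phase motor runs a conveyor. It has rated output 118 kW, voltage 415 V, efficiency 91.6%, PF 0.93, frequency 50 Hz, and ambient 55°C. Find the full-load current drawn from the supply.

P_out = 118 kW = 118000 W
P_in = P_out / η = 118000 / 0.916 = 128821 W
I_L = P_in / (√3·V_L·cosφ) = 128821 / (1.732 × 415 × 0.93) = 193 A

193 A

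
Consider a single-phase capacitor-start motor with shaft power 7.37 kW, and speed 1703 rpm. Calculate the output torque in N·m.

ω = 2π × 1703/60 = 178.3 rad/s
τ = P/ω = 7370/178.3 = 41.3 N·m

41.3 N·m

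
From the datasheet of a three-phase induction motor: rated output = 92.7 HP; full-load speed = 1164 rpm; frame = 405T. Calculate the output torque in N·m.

P_out = 92.7 × 746 = 69154 W
ω = 2π × 1164/60 = 121.9 rad/s
τ = P_out/ω = 69154/121.9 = 567 N·m

567 N·m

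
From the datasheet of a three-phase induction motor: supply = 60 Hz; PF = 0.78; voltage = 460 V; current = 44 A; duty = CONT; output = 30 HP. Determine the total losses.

4960 W

P_in = √3·V·I·cosφ = 1.732×460×44×0.78 = 27343 W
P_out = 30×746 = 22380 W
Losses = P_in − P_out = 27343 − 22380 = 4963 W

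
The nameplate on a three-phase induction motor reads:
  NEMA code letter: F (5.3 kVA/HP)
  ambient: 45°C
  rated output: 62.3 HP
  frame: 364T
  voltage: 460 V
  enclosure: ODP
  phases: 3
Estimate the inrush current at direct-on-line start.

S_LR = 5.3 × 62.3 = 330.19 kVA
I_LR = S_LR/(√3·V_L) = 330190/(1.732×460) = 414 A

414 A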